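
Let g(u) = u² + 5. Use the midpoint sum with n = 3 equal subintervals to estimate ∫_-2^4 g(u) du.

52

Δu = (4 − (-2))/3 = 2.
Midpoints: -1, 1, 3.
g(-1) = 6, g(1) = 6, g(3) = 14.
Sum = Δu · [g(-1) + g(1) + g(3)].
Sum = 52.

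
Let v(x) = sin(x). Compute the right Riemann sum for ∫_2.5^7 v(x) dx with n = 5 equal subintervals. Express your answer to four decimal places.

-1.4223

Δx = (7 − 2.5)/5 = 0.9.
Right endpoints: 3.4, 4.3, 5.2, 6.1, 7.
v(3.4) ≈ -0.2555, v(4.3) ≈ -0.9162, v(5.2) ≈ -0.8835, v(6.1) ≈ -0.1822, v(7) ≈ 0.6570.
Sum = Δx · [v(3.4) + v(4.3) + v(5.2) + v(6.1) + v(7)].
Sum ≈ -1.4223.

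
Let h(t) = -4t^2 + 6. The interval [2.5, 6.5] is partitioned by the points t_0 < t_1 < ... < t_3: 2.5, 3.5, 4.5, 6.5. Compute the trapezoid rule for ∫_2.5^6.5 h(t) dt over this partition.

Subinterval widths: 1, 1, 2.
h(2.5) = -19, h(3.5) = -43, h(4.5) = -75, h(6.5) = -163.
On each subinterval the trapezoid contributes (Δt_i/2)·[h(t_{i-1}) + h(t_i)].
Sum = -328.

-328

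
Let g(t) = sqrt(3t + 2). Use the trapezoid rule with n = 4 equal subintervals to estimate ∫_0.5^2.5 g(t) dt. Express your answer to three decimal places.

5.045

Δt = (2.5 − 0.5)/4 = 0.5.
g(0.5) ≈ 1.871, g(1) ≈ 2.236, g(1.5) ≈ 2.550, g(2) ≈ 2.828, g(2.5) ≈ 3.082.
T_4 = (Δt/2)·[g(t_0) + 2g(t_1) + 2g(t_2) + 2g(t_3) + g(t_4)].
Sum ≈ 5.045.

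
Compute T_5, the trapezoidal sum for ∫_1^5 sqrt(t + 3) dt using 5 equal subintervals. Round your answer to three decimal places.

9.748

Δt = (5 − 1)/5 = 0.8.
f(1) ≈ 2.000, f(1.8) ≈ 2.191, f(2.6) ≈ 2.366, f(3.4) ≈ 2.530, f(4.2) ≈ 2.683, f(5) ≈ 2.828.
T_5 = (Δt/2)·[f(t_0) + 2f(t_1) + ... + 2f(t_{4}) + f(t_5)].
Sum ≈ 9.748.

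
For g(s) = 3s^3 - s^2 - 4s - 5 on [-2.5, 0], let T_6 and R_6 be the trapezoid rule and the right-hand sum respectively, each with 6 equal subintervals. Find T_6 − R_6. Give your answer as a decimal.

T_6 ≈ -35.391348.
R_6 ≈ -26.406973.
T_6 − R_6 = -8.984375.

-8.984375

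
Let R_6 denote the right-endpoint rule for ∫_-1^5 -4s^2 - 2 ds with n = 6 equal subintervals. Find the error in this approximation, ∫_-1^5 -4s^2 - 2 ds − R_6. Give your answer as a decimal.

52

Exact integral: ∫_-1^5 f(s) ds = -180.
R_6 = -232.
Error = -180 − (-232) = 52.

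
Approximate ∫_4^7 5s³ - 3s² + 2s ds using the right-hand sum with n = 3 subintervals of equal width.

3126

Δs = (7 − 4)/3 = 1.
Right endpoints: 5, 6, 7.
f(5) = 560, f(6) = 984, f(7) = 1582.
Sum = Δs · [f(5) + f(6) + f(7)].
Sum = 3126.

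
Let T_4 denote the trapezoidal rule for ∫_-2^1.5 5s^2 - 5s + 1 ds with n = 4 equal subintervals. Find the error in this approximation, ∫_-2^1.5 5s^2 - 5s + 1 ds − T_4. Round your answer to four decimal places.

-2.2331

Exact integral: ∫_-2^1.5 f(s) ds ≈ 26.833333.
T_4 = 29.06640625.
Error ≈ 26.833333 − 29.06640625 ≈ -2.2331.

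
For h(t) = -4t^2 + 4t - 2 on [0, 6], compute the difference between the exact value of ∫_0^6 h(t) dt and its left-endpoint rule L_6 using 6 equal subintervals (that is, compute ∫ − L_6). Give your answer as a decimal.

Exact integral: ∫_0^6 h(t) dt = -228.
L_6 = -172.
Error = -228 − (-172) = -56.

-56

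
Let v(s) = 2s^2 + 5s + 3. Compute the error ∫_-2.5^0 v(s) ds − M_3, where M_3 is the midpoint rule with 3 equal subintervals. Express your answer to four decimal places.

Exact integral: ∫_-2.5^0 v(s) ds ≈ 2.291667.
M_3 ≈ 2.002315.
Error ≈ 2.291667 − 2.002315 ≈ 0.2894.

0.2894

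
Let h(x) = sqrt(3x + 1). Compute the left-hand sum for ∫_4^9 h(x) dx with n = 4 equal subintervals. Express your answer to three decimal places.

Δx = (9 − 4)/4 = 1.25.
Left endpoints: 4, 5.25, 6.5, 7.75.
h(4) ≈ 3.606, h(5.25) ≈ 4.093, h(6.5) ≈ 4.528, h(7.75) ≈ 4.924.
Sum = Δx · [h(4) + h(5.25) + h(6.5) + h(7.75)].
Sum ≈ 21.438.

21.438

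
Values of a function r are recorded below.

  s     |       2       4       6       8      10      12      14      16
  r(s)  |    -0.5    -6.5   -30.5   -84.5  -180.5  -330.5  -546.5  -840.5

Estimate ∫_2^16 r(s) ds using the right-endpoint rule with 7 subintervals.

-4039

Δs = 2.
Sum = 2·[(-6.5) + (-30.5) + (-84.5) + (-180.5) + (-330.5) + (-546.5) + (-840.5)] = -4039.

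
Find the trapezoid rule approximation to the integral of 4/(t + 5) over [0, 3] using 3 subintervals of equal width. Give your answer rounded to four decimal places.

1.8881

Δt = (3 − 0)/3 = 1.
f(0) = 0.8, f(1) = 2/3, f(2) = 4/7, f(3) = 0.5.
T_3 = (Δt/2)·[f(t_0) + 2f(t_1) + 2f(t_2) + f(t_3)].
Sum ≈ 1.8881.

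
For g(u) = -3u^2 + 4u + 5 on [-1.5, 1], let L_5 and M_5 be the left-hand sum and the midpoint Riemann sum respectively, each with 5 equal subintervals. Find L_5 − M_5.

-3.90625

L_5 = 1.875.
M_5 = 5.78125.
L_5 − M_5 = -3.90625.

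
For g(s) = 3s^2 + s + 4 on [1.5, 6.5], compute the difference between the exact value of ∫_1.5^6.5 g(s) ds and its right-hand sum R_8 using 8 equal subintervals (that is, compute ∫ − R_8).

-40.0390625

Exact integral: ∫_1.5^6.5 g(s) ds = 311.25.
R_8 = 351.2890625.
Error = 311.25 − 351.2890625 = -40.0390625.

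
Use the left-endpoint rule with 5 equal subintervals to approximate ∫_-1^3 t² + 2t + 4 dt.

Δt = (3 − (-1))/5 = 0.8.
Left endpoints: -1, -0.2, 0.6, 1.4, 2.2.
f(-1) = 3, f(-0.2) = 3.64, f(0.6) = 5.56, f(1.4) = 8.76, f(2.2) = 13.24.
Sum = Δt · [f(-1) + f(-0.2) + f(0.6) + f(1.4) + f(2.2)].
Sum = 27.36.

27.36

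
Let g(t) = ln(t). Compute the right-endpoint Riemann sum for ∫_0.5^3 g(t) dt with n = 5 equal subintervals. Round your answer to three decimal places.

1.557

Δt = (3 − 0.5)/5 = 0.5.
Right endpoints: 1, 1.5, 2, 2.5, 3.
g(1) ≈ 0.000, g(1.5) ≈ 0.405, g(2) ≈ 0.693, g(2.5) ≈ 0.916, g(3) ≈ 1.099.
Sum = Δt · [g(1) + g(1.5) + g(2) + g(2.5) + g(3)].
Sum ≈ 1.557.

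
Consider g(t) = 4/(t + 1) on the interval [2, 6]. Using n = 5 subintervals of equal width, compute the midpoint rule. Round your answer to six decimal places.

3.379654

Δt = (6 − 2)/5 = 0.8.
Midpoints: 2.4, 3.2, 4, 4.8, 5.6.
g(2.4) = 20/17, g(3.2) = 20/21, g(4) = 0.8, g(4.8) = 20/29, g(5.6) = 20/33.
Sum = Δt · [g(2.4) + g(3.2) + g(4) + g(4.8) + g(5.6)].
Sum ≈ 3.379654.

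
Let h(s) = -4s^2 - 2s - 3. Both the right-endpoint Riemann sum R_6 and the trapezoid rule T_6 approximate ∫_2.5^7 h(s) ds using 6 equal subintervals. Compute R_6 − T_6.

R_6 = -561.9375.
T_6 = -494.4375.
R_6 − T_6 = -67.5.

-67.5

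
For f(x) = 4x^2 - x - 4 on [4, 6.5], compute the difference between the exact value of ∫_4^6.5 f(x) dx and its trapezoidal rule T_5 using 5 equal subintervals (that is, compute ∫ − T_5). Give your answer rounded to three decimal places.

Exact integral: ∫_4^6.5 f(x) dx ≈ 257.70833.
T_5 = 258.125.
Error ≈ 257.70833 − 258.125 ≈ -0.417.

-0.417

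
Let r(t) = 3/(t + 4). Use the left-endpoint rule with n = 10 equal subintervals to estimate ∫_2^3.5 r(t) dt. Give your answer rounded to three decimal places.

0.677

Δt = (3.5 − 2)/10 = 0.15.
Left endpoints: 2, 2.15, 2.3, 2.45, 2.6, 2.75, 2.9, 3.05, 3.2, 3.35.
r(2) = 0.5, r(2.15) = 20/41, r(2.3) = 10/21, r(2.45) = 20/43, r(2.6) = 5/11, r(2.75) = 4/9, r(2.9) = 10/23, r(3.05) = 20/47, r(3.2) = 5/12, r(3.35) = 20/49.
Sum = Δt · [r(2) + r(2.15) + r(2.3) + ...].
Sum ≈ 0.677.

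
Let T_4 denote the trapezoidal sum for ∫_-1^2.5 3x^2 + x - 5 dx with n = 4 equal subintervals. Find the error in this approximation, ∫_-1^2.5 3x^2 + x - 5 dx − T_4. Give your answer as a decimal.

-1.33984375

Exact integral: ∫_-1^2.5 f(x) dx = 1.75.
T_4 = 3.08984375.
Error = 1.75 − 3.08984375 = -1.33984375.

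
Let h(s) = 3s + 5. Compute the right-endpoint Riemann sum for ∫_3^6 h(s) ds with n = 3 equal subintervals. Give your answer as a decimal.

60

Δs = (6 − 3)/3 = 1.
Right endpoints: 4, 5, 6.
h(4) = 17, h(5) = 20, h(6) = 23.
Sum = Δs · [h(4) + h(5) + h(6)].
Sum = 60.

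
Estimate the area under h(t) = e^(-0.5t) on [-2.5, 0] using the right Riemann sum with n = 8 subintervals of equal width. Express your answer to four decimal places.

Δt = (0 − (-2.5))/8 = 0.3125.
Right endpoints: -2.1875, -1.875, -1.5625, -1.25, -0.9375, -0.625, -0.3125, 0.
h(-2.1875) ≈ 2.9854, h(-1.875) ≈ 2.5536, h(-1.5625) ≈ 2.1842, h(-1.25) ≈ 1.8682, h(-0.9375) ≈ 1.5980, h(-0.625) ≈ 1.3668, h(-0.3125) ≈ 1.1691, h(0) ≈ 1.0000.
Sum = Δt · [h(-2.1875) + h(-1.875) + h(-1.5625) + ...].
Sum ≈ 4.6017.

4.6017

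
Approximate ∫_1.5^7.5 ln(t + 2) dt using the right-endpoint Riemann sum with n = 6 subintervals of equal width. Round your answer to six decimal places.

Δt = (7.5 − 1.5)/6 = 1.
Right endpoints: 2.5, 3.5, 4.5, 5.5, 6.5, 7.5.
f(2.5) ≈ 1.504077, f(3.5) ≈ 1.704748, f(4.5) ≈ 1.871802, f(5.5) ≈ 2.014903, f(6.5) ≈ 2.140066, f(7.5) ≈ 2.251292.
Sum = Δt · [f(2.5) + f(3.5) + f(4.5) + ...].
Sum ≈ 11.486889.

11.486889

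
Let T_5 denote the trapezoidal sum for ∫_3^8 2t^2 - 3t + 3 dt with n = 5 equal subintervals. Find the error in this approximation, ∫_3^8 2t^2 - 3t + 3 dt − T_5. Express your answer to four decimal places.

-1.6667

Exact integral: ∫_3^8 f(t) dt ≈ 255.833333.
T_5 = 257.5.
Error ≈ 255.833333 − 257.5 ≈ -1.6667.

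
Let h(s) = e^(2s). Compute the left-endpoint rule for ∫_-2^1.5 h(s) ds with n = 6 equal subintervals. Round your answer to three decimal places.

Δs = (1.5 − (-2))/6 = 7/12.
Left endpoints: -2, -17/12, -5/6, -0.25, 1/3, 11/12.
h(-2) ≈ 0.018, h(-17/12) ≈ 0.059, h(-5/6) ≈ 0.189, h(-0.25) ≈ 0.607, h(1/3) ≈ 1.948, h(11/12) ≈ 6.255.
Sum = Δs · [h(-2) + h(-17/12) + h(-5/6) + ...].
Sum ≈ 5.294.

5.294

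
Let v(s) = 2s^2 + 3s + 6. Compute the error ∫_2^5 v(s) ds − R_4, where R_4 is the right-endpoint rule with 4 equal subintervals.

-19.6875

Exact integral: ∫_2^5 v(s) ds = 127.5.
R_4 = 147.1875.
Error = 127.5 − 147.1875 = -19.6875.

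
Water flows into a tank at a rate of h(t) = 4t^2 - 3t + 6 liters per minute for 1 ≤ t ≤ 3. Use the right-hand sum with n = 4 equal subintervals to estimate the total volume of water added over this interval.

41.5

Δt = (3 − 1)/4 = 0.5.
Right endpoints: 1.5, 2, 2.5, 3.
h(1.5) = 10.5, h(2) = 16, h(2.5) = 23.5, h(3) = 33.
Sum = Δt · [h(1.5) + h(2) + h(2.5) + h(3)].
Sum = 41.5.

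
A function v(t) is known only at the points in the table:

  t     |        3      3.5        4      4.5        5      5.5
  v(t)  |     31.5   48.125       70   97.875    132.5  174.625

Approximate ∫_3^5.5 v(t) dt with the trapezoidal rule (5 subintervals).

225.78125

Δt = 0.5.
T_5 = (0.5/2)·[31.5 + 2·48.125 + 2·70 + 2·97.875 + 2·132.5 + 174.625] = 225.78125.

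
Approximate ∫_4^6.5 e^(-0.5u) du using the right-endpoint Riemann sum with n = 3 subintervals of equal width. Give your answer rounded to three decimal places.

0.156

Δu = (6.5 − 4)/3 = 5/6.
Right endpoints: 29/6, 17/3, 6.5.
f(29/6) ≈ 0.089, f(17/3) ≈ 0.059, f(6.5) ≈ 0.039.
Sum = Δu · [f(29/6) + f(17/3) + f(6.5)].
Sum ≈ 0.156.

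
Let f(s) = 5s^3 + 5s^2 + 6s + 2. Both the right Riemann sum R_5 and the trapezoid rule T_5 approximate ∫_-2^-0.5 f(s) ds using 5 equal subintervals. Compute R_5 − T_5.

4.44375

R_5 = -10.9125.
T_5 = -15.35625.
R_5 − T_5 = 4.44375.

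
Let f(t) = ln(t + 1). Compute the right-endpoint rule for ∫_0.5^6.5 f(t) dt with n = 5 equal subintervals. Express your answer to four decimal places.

9.4067

Δt = (6.5 − 0.5)/5 = 1.2.
Right endpoints: 1.7, 2.9, 4.1, 5.3, 6.5.
f(1.7) ≈ 0.9933, f(2.9) ≈ 1.3610, f(4.1) ≈ 1.6292, f(5.3) ≈ 1.8405, f(6.5) ≈ 2.0149.
Sum = Δt · [f(1.7) + f(2.9) + f(4.1) + f(5.3) + f(6.5)].
Sum ≈ 9.4067.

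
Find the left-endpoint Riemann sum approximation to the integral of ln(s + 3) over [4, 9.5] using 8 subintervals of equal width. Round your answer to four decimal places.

12.2485

Δs = (9.5 − 4)/8 = 0.6875.
Left endpoints: 4, 4.6875, 5.375, 6.0625, 6.75, 7.4375, 8.125, 8.8125.
f(4) ≈ 1.9459, f(4.6875) ≈ 2.0396, f(5.375) ≈ 2.1253, f(6.0625) ≈ 2.2041, f(6.75) ≈ 2.2773, f(7.4375) ≈ 2.3454, f(8.125) ≈ 2.4092, f(8.8125) ≈ 2.4692.
Sum = Δs · [f(4) + f(4.6875) + f(5.375) + ...].
Sum ≈ 12.2485.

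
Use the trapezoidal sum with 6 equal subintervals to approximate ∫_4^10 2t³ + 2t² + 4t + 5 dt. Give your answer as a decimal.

Δt = (10 − 4)/6 = 1.
f(4) = 181, f(5) = 325, f(6) = 533, f(7) = 817, f(8) = 1189, f(9) = 1661, f(10) = 2245.
T_6 = (Δt/2)·[f(t_0) + 2f(t_1) + ... + 2f(t_{5}) + f(t_6)].
Sum = 5738.

5738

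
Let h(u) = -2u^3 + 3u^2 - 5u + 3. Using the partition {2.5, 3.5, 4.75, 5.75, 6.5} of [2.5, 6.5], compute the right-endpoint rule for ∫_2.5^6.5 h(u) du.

Subinterval widths: 1, 1.25, 1, 0.75.
Right endpoints: 3.5, 4.75, 5.75, 6.5.
h(3.5) = -63.5, h(4.75) = -167.40625, h(5.75) = -306.78125, h(6.5) = -452.
Sum = Σ Δu_i · h(u_i).
Sum = -918.5390625.

-918.5390625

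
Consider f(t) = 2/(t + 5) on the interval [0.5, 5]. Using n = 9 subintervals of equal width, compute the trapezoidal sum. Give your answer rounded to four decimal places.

1.1966

Δt = (5 − 0.5)/9 = 0.5.
f(0.5) = 4/11, f(1) = 1/3, f(1.5) = 4/13, f(2) = 2/7, f(2.5) = 4/15, f(3) = 0.25, f(3.5) = 4/17, f(4) = 2/9, f(4.5) = 4/19, f(5) = 0.2.
T_9 = (Δt/2)·[f(t_0) + 2f(t_1) + ... + 2f(t_{8}) + f(t_9)].
Sum ≈ 1.1966.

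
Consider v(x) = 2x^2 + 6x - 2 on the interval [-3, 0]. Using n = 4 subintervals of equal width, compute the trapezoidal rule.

-14.4375

Δx = (0 − (-3))/4 = 0.75.
v(-3) = -2, v(-2.25) = -5.375, v(-1.5) = -6.5, v(-0.75) = -5.375, v(0) = -2.
T_4 = (Δx/2)·[v(x_0) + 2v(x_1) + 2v(x_2) + 2v(x_3) + v(x_4)].
Sum = -14.4375.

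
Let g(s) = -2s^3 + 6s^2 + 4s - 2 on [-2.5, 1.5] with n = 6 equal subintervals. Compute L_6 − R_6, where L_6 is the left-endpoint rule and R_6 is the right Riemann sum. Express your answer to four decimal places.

L_6 = 57.
R_6 ≈ 26.333333.
L_6 − R_6 ≈ 30.6667.

30.6667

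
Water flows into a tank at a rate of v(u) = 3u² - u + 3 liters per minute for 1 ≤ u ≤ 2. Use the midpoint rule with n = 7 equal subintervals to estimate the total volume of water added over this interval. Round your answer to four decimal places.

Δu = (2 − 1)/7 = 1/7.
Midpoints: 15/14, 17/14, 19/14, 1.5, 23/14, 25/14, 27/14.
v(15/14) = 1053/196, v(17/14) = 1217/196, v(19/14) = 1405/196, v(1.5) = 8.25, v(23/14) = 1853/196, v(25/14) = 2113/196, v(27/14) = 2397/196.
Sum = Δu · [v(15/14) + v(17/14) + v(19/14) + ...].
Sum ≈ 8.4949.

8.4949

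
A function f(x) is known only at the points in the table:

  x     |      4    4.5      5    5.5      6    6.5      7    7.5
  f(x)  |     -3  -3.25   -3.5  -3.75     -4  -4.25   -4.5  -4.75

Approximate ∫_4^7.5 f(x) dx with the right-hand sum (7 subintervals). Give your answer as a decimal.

-14

Δx = 0.5.
Sum = 0.5·[(-3.25) + (-3.5) + (-3.75) + (-4) + (-4.25) + (-4.5) + (-4.75)] = -14.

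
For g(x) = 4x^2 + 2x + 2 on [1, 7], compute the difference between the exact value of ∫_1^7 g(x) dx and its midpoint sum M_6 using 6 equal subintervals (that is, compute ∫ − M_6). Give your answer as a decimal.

Exact integral: ∫_1^7 g(x) dx = 516.
M_6 = 514.
Error = 516 − 514 = 2.

2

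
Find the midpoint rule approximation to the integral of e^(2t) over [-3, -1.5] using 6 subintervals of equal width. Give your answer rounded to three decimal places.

Δt = (-1.5 − (-3))/6 = 0.25.
Midpoints: -2.875, -2.625, -2.375, -2.125, -1.875, -1.625.
f(-2.875) ≈ 0.003, f(-2.625) ≈ 0.005, f(-2.375) ≈ 0.009, f(-2.125) ≈ 0.014, f(-1.875) ≈ 0.024, f(-1.625) ≈ 0.039.
Sum = Δt · [f(-2.875) + f(-2.625) + f(-2.375) + ...].
Sum ≈ 0.023.

0.023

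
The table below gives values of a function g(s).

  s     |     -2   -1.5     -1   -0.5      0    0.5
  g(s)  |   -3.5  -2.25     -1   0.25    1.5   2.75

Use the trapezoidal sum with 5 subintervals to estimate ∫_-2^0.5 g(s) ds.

-0.9375

Δs = 0.5.
T_5 = (0.5/2)·[(-3.5) + 2·(-2.25) + 2·(-1) + 2·0.25 + 2·1.5 + 2.75] = -0.9375.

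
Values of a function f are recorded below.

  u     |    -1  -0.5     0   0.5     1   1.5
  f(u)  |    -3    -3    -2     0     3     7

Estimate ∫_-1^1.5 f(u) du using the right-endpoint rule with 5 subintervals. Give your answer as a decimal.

Δu = 0.5.
Sum = 0.5·[(-3) + (-2) + 0 + 3 + 7] = 2.5.

2.5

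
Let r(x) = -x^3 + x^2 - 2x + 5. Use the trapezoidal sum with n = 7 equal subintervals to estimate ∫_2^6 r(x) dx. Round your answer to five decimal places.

Δx = (6 − 2)/7 = 4/7.
r(2) = -3, r(18/7) = -3613/343, r(22/7) = -7701/343, r(26/7) = -13677/343, r(30/7) = -21925/343, r(34/7) = -32829/343, r(38/7) = -46773/343, r(6) = -187.
T_7 = (Δx/2)·[r(x_0) + 2r(x_1) + ... + 2r(x_{6}) + r(x_7)].
Sum ≈ -265.06122.

-265.06122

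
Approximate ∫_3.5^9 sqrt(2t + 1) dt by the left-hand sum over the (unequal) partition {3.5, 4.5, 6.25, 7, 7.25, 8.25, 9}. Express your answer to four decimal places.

Subinterval widths: 1, 1.75, 0.75, 0.25, 1, 0.75.
Left endpoints: 3.5, 4.5, 6.25, 7, 7.25, 8.25.
f(3.5) ≈ 2.8284, f(4.5) ≈ 3.1623, f(6.25) ≈ 3.6742, f(7) ≈ 3.8730, f(7.25) ≈ 3.9370, f(8.25) ≈ 4.1833.
Sum = Σ Δt_i · f(t_i).
Sum ≈ 19.1608.

19.1608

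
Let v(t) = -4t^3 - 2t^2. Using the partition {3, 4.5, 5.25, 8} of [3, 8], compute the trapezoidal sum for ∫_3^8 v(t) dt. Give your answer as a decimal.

-4651.515625

Subinterval widths: 1.5, 0.75, 2.75.
v(3) = -126, v(4.5) = -405, v(5.25) = -633.9375, v(8) = -2176.
On each subinterval the trapezoid contributes (Δt_i/2)·[v(t_{i-1}) + v(t_i)].
Sum = -4651.515625.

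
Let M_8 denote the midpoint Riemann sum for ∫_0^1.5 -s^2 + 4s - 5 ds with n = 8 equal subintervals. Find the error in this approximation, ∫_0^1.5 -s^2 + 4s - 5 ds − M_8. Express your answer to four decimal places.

Exact integral: ∫_0^1.5 f(s) ds = -4.125.
M_8 ≈ -4.120605.
Error ≈ -4.125 − (-4.120605) ≈ -0.0044.

-0.0044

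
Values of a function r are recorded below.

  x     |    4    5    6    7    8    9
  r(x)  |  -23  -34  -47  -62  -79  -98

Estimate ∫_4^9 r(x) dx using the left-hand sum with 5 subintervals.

Δx = 1.
Sum = 1·[(-23) + (-34) + (-47) + (-62) + (-79)] = -245.

-245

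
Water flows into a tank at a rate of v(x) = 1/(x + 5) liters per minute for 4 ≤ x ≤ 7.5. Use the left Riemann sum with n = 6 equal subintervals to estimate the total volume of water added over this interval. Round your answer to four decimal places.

Δx = (7.5 − 4)/6 = 7/12.
Left endpoints: 4, 55/12, 31/6, 5.75, 19/3, 83/12.
v(4) = 1/9, v(55/12) = 12/115, v(31/6) = 6/61, v(5.75) = 4/43, v(19/3) = 3/34, v(83/12) = 12/143.
Sum = Δx · [v(4) + v(55/12) + v(31/6) + ...].
Sum ≈ 0.3377.

0.3377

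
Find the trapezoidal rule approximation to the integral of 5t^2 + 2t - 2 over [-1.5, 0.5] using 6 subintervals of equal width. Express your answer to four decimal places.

Δt = (0.5 − (-1.5))/6 = 1/3.
f(-1.5) = 6.25, f(-7/6) = 89/36, f(-5/6) = -7/36, f(-0.5) = -1.75, f(-1/6) = -79/36, f(1/6) = -55/36, f(0.5) = 0.25.
T_6 = (Δt/2)·[f(t_0) + 2f(t_1) + ... + 2f(t_{5}) + f(t_6)].
Sum ≈ 0.0185.

0.0185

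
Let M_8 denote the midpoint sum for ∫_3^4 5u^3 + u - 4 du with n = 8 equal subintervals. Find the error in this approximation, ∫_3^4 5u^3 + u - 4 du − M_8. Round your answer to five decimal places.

0.06836

Exact integral: ∫_3^4 f(u) du = 218.25.
M_8 ≈ 218.1816406.
Error ≈ 218.25 − 218.1816406 ≈ 0.06836.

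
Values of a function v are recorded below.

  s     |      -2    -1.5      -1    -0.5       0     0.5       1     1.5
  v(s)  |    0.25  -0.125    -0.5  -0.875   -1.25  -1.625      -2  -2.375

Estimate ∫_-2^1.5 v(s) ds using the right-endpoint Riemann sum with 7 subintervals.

Δs = 0.5.
Sum = 0.5·[(-0.125) + (-0.5) + (-0.875) + (-1.25) + (-1.625) + (-2) + (-2.375)] = -4.375.

-4.375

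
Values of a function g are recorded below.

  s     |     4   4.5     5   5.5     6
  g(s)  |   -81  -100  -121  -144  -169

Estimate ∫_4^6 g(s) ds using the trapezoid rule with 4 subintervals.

Δs = 0.5.
T_4 = (0.5/2)·[(-81) + 2·(-100) + 2·(-121) + 2·(-144) + (-169)] = -245.

-245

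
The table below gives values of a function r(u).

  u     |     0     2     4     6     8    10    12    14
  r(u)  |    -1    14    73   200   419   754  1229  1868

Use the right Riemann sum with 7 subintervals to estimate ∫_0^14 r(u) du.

Δu = 2.
Sum = 2·[14 + 73 + 200 + 419 + 754 + 1229 + 1868] = 9114.

9114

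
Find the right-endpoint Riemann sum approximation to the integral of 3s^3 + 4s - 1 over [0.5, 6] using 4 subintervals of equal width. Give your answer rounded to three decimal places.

1549.013

Δs = (6 − 0.5)/4 = 1.375.
Right endpoints: 1.875, 3.25, 4.625, 6.
f(1.875) = 13453/512, f(3.25) = 114.984375, f(4.625) = 160919/512, f(6) = 671.
Sum = Δs · [f(1.875) + f(3.25) + f(4.625) + f(6)].
Sum ≈ 1549.013.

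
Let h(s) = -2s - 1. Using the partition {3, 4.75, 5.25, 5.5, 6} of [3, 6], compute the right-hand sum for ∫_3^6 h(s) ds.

Subinterval widths: 1.75, 0.5, 0.25, 0.5.
Right endpoints: 4.75, 5.25, 5.5, 6.
h(4.75) = -10.5, h(5.25) = -11.5, h(5.5) = -12, h(6) = -13.
Sum = Σ Δs_i · h(s_i).
Sum = -33.625.

-33.625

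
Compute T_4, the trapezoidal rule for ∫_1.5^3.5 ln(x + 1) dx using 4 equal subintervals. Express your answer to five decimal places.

Δx = (3.5 − 1.5)/4 = 0.5.
f(1.5) ≈ 0.91629, f(2) ≈ 1.09861, f(2.5) ≈ 1.25276, f(3) ≈ 1.38629, f(3.5) ≈ 1.50408.
T_4 = (Δx/2)·[f(x_0) + 2f(x_1) + 2f(x_2) + 2f(x_3) + f(x_4)].
Sum ≈ 2.47393.

2.47393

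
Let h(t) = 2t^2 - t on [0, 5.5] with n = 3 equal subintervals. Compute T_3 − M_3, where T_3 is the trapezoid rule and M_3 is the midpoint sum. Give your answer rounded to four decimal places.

9.2431

T_3 ≈ 101.953704.
M_3 ≈ 92.710648.
T_3 − M_3 ≈ 9.2431.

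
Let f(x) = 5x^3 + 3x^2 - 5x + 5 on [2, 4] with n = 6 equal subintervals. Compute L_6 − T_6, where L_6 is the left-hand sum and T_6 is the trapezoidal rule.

L_6 ≈ 286.777778.
T_6 ≈ 337.777778.
L_6 − T_6 = -51.

-51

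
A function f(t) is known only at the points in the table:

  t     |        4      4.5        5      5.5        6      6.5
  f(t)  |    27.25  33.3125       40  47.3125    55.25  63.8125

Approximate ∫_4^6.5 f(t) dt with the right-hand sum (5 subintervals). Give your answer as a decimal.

Δt = 0.5.
Sum = 0.5·[33.3125 + 40 + 47.3125 + 55.25 + 63.8125] = 119.84375.

119.84375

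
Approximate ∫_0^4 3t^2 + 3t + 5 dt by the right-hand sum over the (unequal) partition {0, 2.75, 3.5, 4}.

Subinterval widths: 2.75, 0.75, 0.5.
Right endpoints: 2.75, 3.5, 4.
f(2.75) = 35.9375, f(3.5) = 52.25, f(4) = 65.
Sum = Σ Δt_i · f(t_i).
Sum = 170.515625.

170.515625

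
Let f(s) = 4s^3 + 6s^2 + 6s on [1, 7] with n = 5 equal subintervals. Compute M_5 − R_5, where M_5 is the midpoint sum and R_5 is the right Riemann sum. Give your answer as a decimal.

-1131.84

M_5 = 3189.12.
R_5 = 4320.96.
M_5 − R_5 = -1131.84.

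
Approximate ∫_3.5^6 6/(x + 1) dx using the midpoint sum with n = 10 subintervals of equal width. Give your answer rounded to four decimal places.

2.6505

Δx = (6 − 3.5)/10 = 0.25.
Midpoints: 3.625, 3.875, 4.125, 4.375, 4.625, 4.875, 5.125, 5.375, 5.625, 5.875.
f(3.625) = 48/37, f(3.875) = 16/13, f(4.125) = 48/41, f(4.375) = 48/43, f(4.625) = 16/15, f(4.875) = 48/47, f(5.125) = 48/49, f(5.375) = 16/17, f(5.625) = 48/53, f(5.875) = 48/55.
Sum = Δx · [f(3.625) + f(3.875) + f(4.125) + ...].
Sum ≈ 2.6505.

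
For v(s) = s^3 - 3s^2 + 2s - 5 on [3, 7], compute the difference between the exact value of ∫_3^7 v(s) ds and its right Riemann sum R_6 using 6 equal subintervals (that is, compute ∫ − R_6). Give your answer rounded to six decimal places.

-71.555556

Exact integral: ∫_3^7 v(s) ds = 284.
R_6 ≈ 355.55555556.
Error ≈ 284 − 355.55555556 ≈ -71.555556.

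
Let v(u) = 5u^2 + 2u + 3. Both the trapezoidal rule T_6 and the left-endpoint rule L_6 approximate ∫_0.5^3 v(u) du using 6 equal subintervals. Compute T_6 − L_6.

T_6 ≈ 61.40336.
L_6 ≈ 51.24711.
T_6 − L_6 = 10.15625.

10.15625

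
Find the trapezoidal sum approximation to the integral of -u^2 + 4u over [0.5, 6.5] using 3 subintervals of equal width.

Δu = (6.5 − 0.5)/3 = 2.
f(0.5) = 1.75, f(2.5) = 3.75, f(4.5) = -2.25, f(6.5) = -16.25.
T_3 = (Δu/2)·[f(u_0) + 2f(u_1) + 2f(u_2) + f(u_3)].
Sum = -11.5.

-11.5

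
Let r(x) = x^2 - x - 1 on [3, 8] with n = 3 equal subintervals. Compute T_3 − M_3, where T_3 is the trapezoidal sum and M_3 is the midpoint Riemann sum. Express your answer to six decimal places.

T_3 ≈ 131.48148148.
M_3 ≈ 128.00925926.
T_3 − M_3 ≈ 3.472222.

3.472222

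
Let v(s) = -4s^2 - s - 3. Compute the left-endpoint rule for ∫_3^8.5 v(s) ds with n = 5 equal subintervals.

Δs = (8.5 − 3)/5 = 1.1.
Left endpoints: 3, 4.1, 5.2, 6.3, 7.4.
v(3) = -42, v(4.1) = -74.34, v(5.2) = -116.36, v(6.3) = -168.06, v(7.4) = -229.44.
Sum = Δs · [v(3) + v(4.1) + v(5.2) + v(6.3) + v(7.4)].
Sum = -693.22.

-693.22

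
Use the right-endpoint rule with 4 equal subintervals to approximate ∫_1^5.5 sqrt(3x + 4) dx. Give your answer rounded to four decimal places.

17.5444

Δx = (5.5 − 1)/4 = 1.125.
Right endpoints: 2.125, 3.25, 4.375, 5.5.
f(2.125) ≈ 3.2210, f(3.25) ≈ 3.7081, f(4.375) ≈ 4.1382, f(5.5) ≈ 4.5277.
Sum = Δx · [f(2.125) + f(3.25) + f(4.375) + f(5.5)].
Sum ≈ 17.5444.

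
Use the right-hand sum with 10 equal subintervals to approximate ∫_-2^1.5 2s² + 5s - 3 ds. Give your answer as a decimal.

Δs = (1.5 − (-2))/10 = 0.35.
Right endpoints: -1.65, -1.3, -0.95, -0.6, -0.25, 0.1, 0.45, 0.8, 1.15, 1.5.
f(-1.65) = -5.805, f(-1.3) = -6.12, f(-0.95) = -5.945, f(-0.6) = -5.28, f(-0.25) = -4.125, f(0.1) = -2.48, f(0.45) = -0.345, f(0.8) = 2.28, f(1.15) = 5.395, f(1.5) = 9.
Sum = Δs · [f(-1.65) + f(-1.3) + f(-0.95) + ...].
Sum = -4.69875.

-4.69875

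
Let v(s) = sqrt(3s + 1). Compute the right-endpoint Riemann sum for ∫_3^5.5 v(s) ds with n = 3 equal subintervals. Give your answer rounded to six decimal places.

9.659848

Δs = (5.5 − 3)/3 = 5/6.
Right endpoints: 23/6, 14/3, 5.5.
v(23/6) ≈ 3.535534, v(14/3) ≈ 3.872983, v(5.5) ≈ 4.183300.
Sum = Δs · [v(23/6) + v(14/3) + v(5.5)].
Sum ≈ 9.659848.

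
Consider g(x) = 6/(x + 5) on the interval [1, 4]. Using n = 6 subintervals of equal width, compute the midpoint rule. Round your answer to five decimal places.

Δx = (4 − 1)/6 = 0.5.
Midpoints: 1.25, 1.75, 2.25, 2.75, 3.25, 3.75.
g(1.25) = 0.96, g(1.75) = 8/9, g(2.25) = 24/29, g(2.75) = 24/31, g(3.25) = 8/11, g(3.75) = 24/35.
Sum = Δx · [g(1.25) + g(1.75) + g(2.25) + ...].
Sum ≈ 2.43183.

2.43183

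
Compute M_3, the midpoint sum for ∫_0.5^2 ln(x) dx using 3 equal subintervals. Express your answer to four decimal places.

Δx = (2 − 0.5)/3 = 0.5.
Midpoints: 0.75, 1.25, 1.75.
f(0.75) ≈ -0.2877, f(1.25) ≈ 0.2231, f(1.75) ≈ 0.5596.
Sum = Δx · [f(0.75) + f(1.25) + f(1.75)].
Sum ≈ 0.2475.

0.2475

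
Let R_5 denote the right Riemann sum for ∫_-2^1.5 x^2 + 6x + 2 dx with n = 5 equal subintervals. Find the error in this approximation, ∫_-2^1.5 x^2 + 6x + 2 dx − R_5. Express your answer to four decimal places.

Exact integral: ∫_-2^1.5 f(x) dx ≈ 5.541667.
R_5 = 12.565.
Error ≈ 5.541667 − 12.565 ≈ -7.0233.

-7.0233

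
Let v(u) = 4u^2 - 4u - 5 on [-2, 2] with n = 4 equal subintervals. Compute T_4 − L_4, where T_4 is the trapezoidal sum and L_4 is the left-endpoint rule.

T_4 = 4.
L_4 = 12.
T_4 − L_4 = -8.

-8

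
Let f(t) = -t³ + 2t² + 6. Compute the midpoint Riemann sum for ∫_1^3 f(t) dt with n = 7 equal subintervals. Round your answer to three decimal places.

Δt = (3 − 1)/7 = 2/7.
Midpoints: 8/7, 10/7, 12/7, 2, 16/7, 18/7, 20/7.
f(8/7) = 2442/343, f(10/7) = 2458/343, f(12/7) = 2346/343, f(2) = 6, f(16/7) = 1546/343, f(18/7) = 762/343, f(20/7) = -342/343.
Sum = Δt · [f(8/7) + f(10/7) + f(12/7) + ...].
Sum ≈ 9.388.

9.388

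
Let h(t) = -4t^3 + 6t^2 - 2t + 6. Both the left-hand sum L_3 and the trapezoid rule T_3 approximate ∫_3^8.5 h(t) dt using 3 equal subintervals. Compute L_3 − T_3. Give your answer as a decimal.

L_3 ≈ -2374.16667.
T_3 ≈ -4189.16667.
L_3 − T_3 = 1815.

1815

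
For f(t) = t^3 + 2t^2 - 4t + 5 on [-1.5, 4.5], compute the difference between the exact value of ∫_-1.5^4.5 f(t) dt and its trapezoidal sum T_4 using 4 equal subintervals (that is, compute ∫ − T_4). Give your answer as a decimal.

Exact integral: ∫_-1.5^4.5 f(t) dt = 158.25.
T_4 = 172.875.
Error = 158.25 − 172.875 = -14.625.

-14.625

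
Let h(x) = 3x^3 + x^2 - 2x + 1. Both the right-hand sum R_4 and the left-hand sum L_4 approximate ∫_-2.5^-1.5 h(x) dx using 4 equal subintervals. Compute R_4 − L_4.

R_4 = -12.75.
L_4 = -20.4375.
R_4 − L_4 = 7.6875.

7.6875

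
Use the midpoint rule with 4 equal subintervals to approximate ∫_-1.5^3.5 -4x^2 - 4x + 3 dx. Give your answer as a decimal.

-64.0625

Δx = (3.5 − (-1.5))/4 = 1.25.
Midpoints: -0.875, 0.375, 1.625, 2.875.
f(-0.875) = 3.4375, f(0.375) = 0.9375, f(1.625) = -14.0625, f(2.875) = -41.5625.
Sum = Δx · [f(-0.875) + f(0.375) + f(1.625) + f(2.875)].
Sum = -64.0625.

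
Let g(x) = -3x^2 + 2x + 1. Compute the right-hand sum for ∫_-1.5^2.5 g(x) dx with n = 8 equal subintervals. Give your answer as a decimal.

Δx = (2.5 − (-1.5))/8 = 0.5.
Right endpoints: -1, -0.5, 0, 0.5, 1, 1.5, 2, 2.5.
g(-1) = -4, g(-0.5) = -0.75, g(0) = 1, g(0.5) = 1.25, g(1) = 0, g(1.5) = -2.75, g(2) = -7, g(2.5) = -12.75.
Sum = Δx · [g(-1) + g(-0.5) + g(0) + ...].
Sum = -12.5.

-12.5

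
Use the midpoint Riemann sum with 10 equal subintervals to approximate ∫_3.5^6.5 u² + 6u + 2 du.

Δu = (6.5 − 3.5)/10 = 0.3.
Midpoints: 3.65, 3.95, 4.25, 4.55, 4.85, 5.15, 5.45, 5.75, 6.05, 6.35.
f(3.65) = 37.2225, f(3.95) = 41.3025, f(4.25) = 45.5625, f(4.55) = 50.0025, f(4.85) = 54.6225, f(5.15) = 59.4225, f(5.45) = 64.4025, f(5.75) = 69.5625, f(6.05) = 74.9025, f(6.35) = 80.4225.
Sum = Δu · [f(3.65) + f(3.95) + f(4.25) + ...].
Sum = 173.2275.

173.2275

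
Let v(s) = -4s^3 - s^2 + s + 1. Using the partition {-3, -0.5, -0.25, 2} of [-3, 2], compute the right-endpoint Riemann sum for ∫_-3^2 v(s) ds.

Subinterval widths: 2.5, 0.25, 2.25.
Right endpoints: -0.5, -0.25, 2.
v(-0.5) = 0.75, v(-0.25) = 0.75, v(2) = -33.
Sum = Σ Δs_i · v(s_i).
Sum = -72.1875.

-72.1875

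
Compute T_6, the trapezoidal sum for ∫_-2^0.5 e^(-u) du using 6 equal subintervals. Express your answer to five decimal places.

Δu = (0.5 − (-2))/6 = 5/12.
f(-2) ≈ 7.38906, f(-19/12) ≈ 4.87117, f(-7/6) ≈ 3.21127, f(-0.75) ≈ 2.11700, f(-1/3) ≈ 1.39561, f(1/12) ≈ 0.92004, f(0.5) ≈ 0.60653.
T_6 = (Δu/2)·[f(u_0) + 2f(u_1) + ... + 2f(u_{5}) + f(u_6)].
Sum ≈ 6.88037.

6.88037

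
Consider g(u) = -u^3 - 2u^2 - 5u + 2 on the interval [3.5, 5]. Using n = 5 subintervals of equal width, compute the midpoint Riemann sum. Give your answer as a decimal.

Δu = (5 − 3.5)/5 = 0.3.
Midpoints: 3.65, 3.95, 4.25, 4.55, 4.85.
g(3.65) = -91.522125, g(3.95) = -110.584875, g(4.25) = -132.140625, g(4.55) = -156.351375, g(4.85) = -183.379125.
Sum = Δu · [g(3.65) + g(3.95) + g(4.25) + g(4.55) + g(4.85)].
Sum = -202.1934375.

-202.1934375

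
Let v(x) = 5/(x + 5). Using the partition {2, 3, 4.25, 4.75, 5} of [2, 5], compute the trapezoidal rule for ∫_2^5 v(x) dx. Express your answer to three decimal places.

Subinterval widths: 1, 1.25, 0.5, 0.25.
v(2) = 5/7, v(3) = 0.625, v(4.25) = 20/37, v(4.75) = 20/39, v(5) = 0.5.
On each subinterval the trapezoid contributes (Δx_i/2)·[v(x_{i-1}) + v(x_i)].
Sum ≈ 1.788.

1.788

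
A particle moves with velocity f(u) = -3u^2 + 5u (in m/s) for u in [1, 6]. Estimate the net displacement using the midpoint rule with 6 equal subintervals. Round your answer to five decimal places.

Δu = (6 − 1)/6 = 5/6.
Midpoints: 17/12, 2.25, 37/12, 47/12, 4.75, 67/12.
f(17/12) = 1.0625, f(2.25) = -3.9375, f(37/12) = -629/48, f(47/12) = -26.4375, f(4.75) = -43.9375, f(67/12) = -3149/48.
Sum = Δu · [f(17/12) + f(2.25) + f(37/12) + ...].
Sum ≈ -126.63194.

-126.63194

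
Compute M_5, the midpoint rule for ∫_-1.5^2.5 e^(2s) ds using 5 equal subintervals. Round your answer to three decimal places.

66.822

Δs = (2.5 − (-1.5))/5 = 0.8.
Midpoints: -1.1, -0.3, 0.5, 1.3, 2.1.
f(-1.1) ≈ 0.111, f(-0.3) ≈ 0.549, f(0.5) ≈ 2.718, f(1.3) ≈ 13.464, f(2.1) ≈ 66.686.
Sum = Δs · [f(-1.1) + f(-0.3) + f(0.5) + f(1.3) + f(2.1)].
Sum ≈ 66.822.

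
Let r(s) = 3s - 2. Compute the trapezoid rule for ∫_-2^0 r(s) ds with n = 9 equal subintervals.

-10

Δs = (0 − (-2))/9 = 2/9.
r(-2) = -8, r(-16/9) = -22/3, r(-14/9) = -20/3, r(-4/3) = -6, r(-10/9) = -16/3, r(-8/9) = -14/3, r(-2/3) = -4, r(-4/9) = -10/3, r(-2/9) = -8/3, r(0) = -2.
T_9 = (Δs/2)·[r(s_0) + 2r(s_1) + ... + 2r(s_{8}) + r(s_9)].
Sum = -10.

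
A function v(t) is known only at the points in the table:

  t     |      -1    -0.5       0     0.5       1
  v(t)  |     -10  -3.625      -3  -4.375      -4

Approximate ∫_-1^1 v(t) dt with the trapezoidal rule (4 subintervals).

Δt = 0.5.
T_4 = (0.5/2)·[(-10) + 2·(-3.625) + 2·(-3) + 2·(-4.375) + (-4)] = -9.

-9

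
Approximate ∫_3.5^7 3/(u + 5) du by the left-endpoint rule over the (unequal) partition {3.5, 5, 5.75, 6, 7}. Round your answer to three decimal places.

Subinterval widths: 1.5, 0.75, 0.25, 1.
Left endpoints: 3.5, 5, 5.75, 6.
f(3.5) = 6/17, f(5) = 0.3, f(5.75) = 12/43, f(6) = 3/11.
Sum = Σ Δu_i · f(u_i).
Sum ≈ 1.097.

1.097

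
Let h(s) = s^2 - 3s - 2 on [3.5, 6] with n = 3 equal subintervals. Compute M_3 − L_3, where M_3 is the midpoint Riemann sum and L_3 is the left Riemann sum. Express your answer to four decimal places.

M_3 ≈ 16.938657.
L_3 ≈ 10.601852.
M_3 − L_3 ≈ 6.3368.

6.3368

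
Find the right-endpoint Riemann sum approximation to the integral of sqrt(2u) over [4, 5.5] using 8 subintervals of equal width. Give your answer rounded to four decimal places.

Δu = (5.5 − 4)/8 = 0.1875.
Right endpoints: 4.1875, 4.375, 4.5625, 4.75, 4.9375, 5.125, 5.3125, 5.5.
f(4.1875) ≈ 2.8940, f(4.375) ≈ 2.9580, f(4.5625) ≈ 3.0208, f(4.75) ≈ 3.0822, f(4.9375) ≈ 3.1425, f(5.125) ≈ 3.2016, f(5.3125) ≈ 3.2596, f(5.5) ≈ 3.3166.
Sum = Δu · [f(4.1875) + f(4.375) + f(4.5625) + ...].
Sum ≈ 4.6641.

4.6641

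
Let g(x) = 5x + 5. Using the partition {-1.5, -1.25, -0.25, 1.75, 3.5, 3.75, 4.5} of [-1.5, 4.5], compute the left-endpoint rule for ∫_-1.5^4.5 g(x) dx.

Subinterval widths: 0.25, 1, 2, 1.75, 0.25, 0.75.
Left endpoints: -1.5, -1.25, -0.25, 1.75, 3.5, 3.75.
g(-1.5) = -2.5, g(-1.25) = -1.25, g(-0.25) = 3.75, g(1.75) = 13.75, g(3.5) = 22.5, g(3.75) = 23.75.
Sum = Σ Δx_i · g(x_i).
Sum = 53.125.

53.125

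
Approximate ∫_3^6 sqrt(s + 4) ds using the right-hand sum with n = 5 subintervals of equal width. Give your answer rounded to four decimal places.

8.8890

Δs = (6 − 3)/5 = 0.6.
Right endpoints: 3.6, 4.2, 4.8, 5.4, 6.
f(3.6) ≈ 2.7568, f(4.2) ≈ 2.8636, f(4.8) ≈ 2.9665, f(5.4) ≈ 3.0659, f(6) ≈ 3.1623.
Sum = Δs · [f(3.6) + f(4.2) + f(4.8) + f(5.4) + f(6)].
Sum ≈ 8.8890.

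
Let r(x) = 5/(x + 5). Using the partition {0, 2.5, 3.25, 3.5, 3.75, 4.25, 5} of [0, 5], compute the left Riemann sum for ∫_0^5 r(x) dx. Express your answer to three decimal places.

Subinterval widths: 2.5, 0.75, 0.25, 0.25, 0.5, 0.75.
Left endpoints: 0, 2.5, 3.25, 3.5, 3.75, 4.25.
r(0) = 1, r(2.5) = 2/3, r(3.25) = 20/33, r(3.5) = 10/17, r(3.75) = 4/7, r(4.25) = 20/37.
Sum = Σ Δx_i · r(x_i).
Sum ≈ 3.990.

3.990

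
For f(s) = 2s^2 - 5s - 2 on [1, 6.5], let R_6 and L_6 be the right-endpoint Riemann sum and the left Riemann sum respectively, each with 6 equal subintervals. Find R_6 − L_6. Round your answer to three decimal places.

50.417

R_6 ≈ 95.04051.
L_6 ≈ 44.62384.
R_6 − L_6 ≈ 50.417.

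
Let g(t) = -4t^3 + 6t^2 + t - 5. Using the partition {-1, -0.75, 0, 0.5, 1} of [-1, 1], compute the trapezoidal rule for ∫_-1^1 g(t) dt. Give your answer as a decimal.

Subinterval widths: 0.25, 0.75, 0.5, 0.5.
g(-1) = 4, g(-0.75) = -0.6875, g(0) = -5, g(0.5) = -3.5, g(1) = -2.
On each subinterval the trapezoid contributes (Δt_i/2)·[g(t_{i-1}) + g(t_i)].
Sum = -5.21875.

-5.21875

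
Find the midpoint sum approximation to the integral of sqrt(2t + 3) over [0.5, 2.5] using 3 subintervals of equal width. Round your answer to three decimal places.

4.878

Δt = (2.5 − 0.5)/3 = 2/3.
Midpoints: 5/6, 1.5, 13/6.
f(5/6) ≈ 2.160, f(1.5) ≈ 2.449, f(13/6) ≈ 2.708.
Sum = Δt · [f(5/6) + f(1.5) + f(13/6)].
Sum ≈ 4.878.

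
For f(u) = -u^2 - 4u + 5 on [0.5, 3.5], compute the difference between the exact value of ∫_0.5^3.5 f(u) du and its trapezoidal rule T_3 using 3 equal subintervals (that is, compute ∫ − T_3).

Exact integral: ∫_0.5^3.5 f(u) du = -23.25.
T_3 = -23.75.
Error = -23.25 − (-23.75) = 0.5.

0.5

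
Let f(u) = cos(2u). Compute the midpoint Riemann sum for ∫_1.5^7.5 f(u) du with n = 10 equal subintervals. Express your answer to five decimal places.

0.27053

Δu = (7.5 − 1.5)/10 = 0.6.
Midpoints: 1.8, 2.4, 3, 3.6, 4.2, 4.8, 5.4, 6, 6.6, 7.2.
f(1.8) ≈ -0.89676, f(2.4) ≈ 0.08750, f(3) ≈ 0.96017, f(3.6) ≈ 0.60835, f(4.2) ≈ -0.51929, f(4.8) ≈ -0.98469, f(5.4) ≈ -0.19433, f(6) ≈ 0.84385, f(6.6) ≈ 0.80588, f(7.2) ≈ -0.25982.
Sum = Δu · [f(1.8) + f(2.4) + f(3) + ...].
Sum ≈ 0.27053.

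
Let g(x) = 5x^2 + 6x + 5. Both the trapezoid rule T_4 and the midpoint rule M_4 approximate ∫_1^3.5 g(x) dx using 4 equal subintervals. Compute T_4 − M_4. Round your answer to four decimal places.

T_4 = 116.85546875.
M_4 ≈ 115.634766.
T_4 − M_4 ≈ 1.2207.

1.2207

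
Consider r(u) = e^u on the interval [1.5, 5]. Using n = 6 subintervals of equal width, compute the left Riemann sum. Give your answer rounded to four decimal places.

106.0099

Δu = (5 − 1.5)/6 = 7/12.
Left endpoints: 1.5, 25/12, 8/3, 3.25, 23/6, 53/12.
r(1.5) ≈ 4.4817, r(25/12) ≈ 8.0312, r(8/3) ≈ 14.3919, r(3.25) ≈ 25.7903, r(23/6) ≈ 46.2163, r(53/12) ≈ 82.8198.
Sum = Δu · [r(1.5) + r(25/12) + r(8/3) + ...].
Sum ≈ 106.0099.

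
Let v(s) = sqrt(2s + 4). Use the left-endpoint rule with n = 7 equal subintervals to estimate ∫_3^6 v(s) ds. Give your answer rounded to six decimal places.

Δs = (6 − 3)/7 = 3/7.
Left endpoints: 3, 24/7, 27/7, 30/7, 33/7, 36/7, 39/7.
v(3) ≈ 3.162278, v(24/7) ≈ 3.295018, v(27/7) ≈ 3.422614, v(30/7) ≈ 3.545621, v(33/7) ≈ 3.664502, v(36/7) ≈ 3.779645, v(39/7) ≈ 3.891382.
Sum = Δs · [v(3) + v(24/7) + v(27/7) + ...].
Sum ≈ 10.611882.

10.611882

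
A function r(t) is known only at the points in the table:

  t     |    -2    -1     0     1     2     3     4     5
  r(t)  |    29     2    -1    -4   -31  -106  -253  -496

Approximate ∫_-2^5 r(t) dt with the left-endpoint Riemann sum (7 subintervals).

-364

Δt = 1.
Sum = 1·[29 + 2 + (-1) + (-4) + (-31) + (-106) + (-253)] = -364.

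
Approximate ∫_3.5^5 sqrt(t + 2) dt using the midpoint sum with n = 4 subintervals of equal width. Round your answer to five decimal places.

Δt = (5 − 3.5)/4 = 0.375.
Midpoints: 3.6875, 4.0625, 4.4375, 4.8125.
f(3.6875) ≈ 2.38485, f(4.0625) ≈ 2.46221, f(4.4375) ≈ 2.53722, f(4.8125) ≈ 2.61008.
Sum = Δt · [f(3.6875) + f(4.0625) + f(4.4375) + f(4.8125)].
Sum ≈ 3.74789.

3.74789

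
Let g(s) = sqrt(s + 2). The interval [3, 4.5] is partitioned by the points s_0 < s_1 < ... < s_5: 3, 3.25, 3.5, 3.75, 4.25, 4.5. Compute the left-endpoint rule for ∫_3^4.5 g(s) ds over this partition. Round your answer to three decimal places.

Subinterval widths: 0.25, 0.25, 0.25, 0.5, 0.25.
Left endpoints: 3, 3.25, 3.5, 3.75, 4.25.
g(3) ≈ 2.236, g(3.25) ≈ 2.291, g(3.5) ≈ 2.345, g(3.75) ≈ 2.398, g(4.25) ≈ 2.500.
Sum = Σ Δs_i · g(s_i).
Sum ≈ 3.542.

3.542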